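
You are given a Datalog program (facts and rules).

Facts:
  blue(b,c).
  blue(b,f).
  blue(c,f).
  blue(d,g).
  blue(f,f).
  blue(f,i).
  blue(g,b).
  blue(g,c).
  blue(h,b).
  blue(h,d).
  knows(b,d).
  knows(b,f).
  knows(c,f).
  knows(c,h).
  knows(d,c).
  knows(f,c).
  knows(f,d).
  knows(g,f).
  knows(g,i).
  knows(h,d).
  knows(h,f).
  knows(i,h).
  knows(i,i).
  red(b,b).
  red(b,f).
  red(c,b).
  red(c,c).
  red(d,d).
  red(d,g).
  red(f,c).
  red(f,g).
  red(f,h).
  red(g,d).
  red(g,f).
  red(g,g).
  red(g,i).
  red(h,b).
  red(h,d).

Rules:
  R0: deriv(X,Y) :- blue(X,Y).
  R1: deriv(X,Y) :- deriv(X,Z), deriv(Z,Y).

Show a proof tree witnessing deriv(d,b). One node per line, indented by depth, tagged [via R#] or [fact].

round 1: derive deriv(b,c) via R0 from blue(b,c)
round 1: derive deriv(b,f) via R0 from blue(b,f)
round 1: derive deriv(c,f) via R0 from blue(c,f)
round 1: derive deriv(d,g) via R0 from blue(d,g)
round 1: derive deriv(f,f) via R0 from blue(f,f)
round 1: derive deriv(f,i) via R0 from blue(f,i)
round 1: derive deriv(g,b) via R0 from blue(g,b)
round 1: derive deriv(g,c) via R0 from blue(g,c)
round 1: derive deriv(h,b) via R0 from blue(h,b)
round 1: derive deriv(h,d) via R0 from blue(h,d)
round 2: derive deriv(b,i) via R1 from deriv(b,f), deriv(f,i)
round 2: derive deriv(c,i) via R1 from deriv(c,f), deriv(f,i)
round 2: derive deriv(d,b) via R1 from deriv(d,g), deriv(g,b)
round 2: derive deriv(d,c) via R1 from deriv(d,g), deriv(g,c)
round 2: derive deriv(g,f) via R1 from deriv(g,b), deriv(b,f)
round 2: derive deriv(h,c) via R1 from deriv(h,b), deriv(b,c)
round 2: derive deriv(h,f) via R1 from deriv(h,b), deriv(b,f)
round 2: derive deriv(h,g) via R1 from deriv(h,d), deriv(d,g)
round 3: derive deriv(d,f) via R1 from deriv(d,b), deriv(b,f)
round 3: derive deriv(d,i) via R1 from deriv(d,b), deriv(b,i)
round 3: derive deriv(g,i) via R1 from deriv(g,b), deriv(b,i)
round 3: derive deriv(h,i) via R1 from deriv(h,b), deriv(b,i)

deriv(d,b)  [via R1]
  deriv(d,g)  [via R0]
    blue(d,g)  [fact]
  deriv(g,b)  [via R0]
    blue(g,b)  [fact]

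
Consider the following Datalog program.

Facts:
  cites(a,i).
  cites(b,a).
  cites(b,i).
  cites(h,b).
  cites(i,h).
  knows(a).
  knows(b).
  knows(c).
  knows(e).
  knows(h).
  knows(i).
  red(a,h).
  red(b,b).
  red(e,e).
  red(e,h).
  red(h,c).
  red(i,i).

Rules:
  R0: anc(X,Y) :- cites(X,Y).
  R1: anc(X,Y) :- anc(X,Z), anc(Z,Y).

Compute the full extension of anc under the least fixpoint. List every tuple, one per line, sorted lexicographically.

round 1: derive anc(a,i) via R0 from cites(a,i)
round 1: derive anc(b,a) via R0 from cites(b,a)
round 1: derive anc(b,i) via R0 from cites(b,i)
round 1: derive anc(h,b) via R0 from cites(h,b)
round 1: derive anc(i,h) via R0 from cites(i,h)
round 2: derive anc(a,h) via R1 from anc(a,i), anc(i,h)
round 2: derive anc(b,h) via R1 from anc(b,i), anc(i,h)
round 2: derive anc(h,a) via R1 from anc(h,b), anc(b,a)
round 2: derive anc(h,i) via R1 from anc(h,b), anc(b,i)
round 2: derive anc(i,b) via R1 from anc(i,h), anc(h,b)
round 3: derive anc(a,a) via R1 from anc(a,h), anc(h,a)
round 3: derive anc(a,b) via R1 from anc(a,h), anc(h,b)
round 3: derive anc(b,b) via R1 from anc(b,h), anc(h,b)
round 3: derive anc(h,h) via R1 from anc(h,a), anc(a,h)
round 3: derive anc(i,a) via R1 from anc(i,b), anc(b,a)
round 3: derive anc(i,i) via R1 from anc(i,b), anc(b,i)

anc(a,a)
anc(a,b)
anc(a,h)
anc(a,i)
anc(b,a)
anc(b,b)
anc(b,h)
anc(b,i)
anc(h,a)
anc(h,b)
anc(h,h)
anc(h,i)
anc(i,a)
anc(i,b)
anc(i,h)
anc(i,i)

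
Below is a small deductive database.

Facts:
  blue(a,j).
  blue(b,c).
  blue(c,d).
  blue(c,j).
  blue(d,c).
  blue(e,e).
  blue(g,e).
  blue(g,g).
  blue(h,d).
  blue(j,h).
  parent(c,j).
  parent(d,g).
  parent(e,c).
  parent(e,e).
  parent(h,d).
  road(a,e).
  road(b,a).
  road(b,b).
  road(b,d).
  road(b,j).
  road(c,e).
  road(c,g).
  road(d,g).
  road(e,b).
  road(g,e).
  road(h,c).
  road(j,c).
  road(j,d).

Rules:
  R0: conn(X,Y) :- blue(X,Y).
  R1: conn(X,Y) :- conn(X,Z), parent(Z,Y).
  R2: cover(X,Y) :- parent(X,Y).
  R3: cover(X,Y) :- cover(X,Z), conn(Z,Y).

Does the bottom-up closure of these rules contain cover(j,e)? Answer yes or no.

round 1: derive conn(a,j) via R0 from blue(a,j)
round 1: derive conn(b,c) via R0 from blue(b,c)
round 1: derive conn(c,d) via R0 from blue(c,d)
round 1: derive conn(c,j) via R0 from blue(c,j)
round 1: derive conn(d,c) via R0 from blue(d,c)
round 1: derive conn(e,e) via R0 from blue(e,e)
round 1: derive conn(g,e) via R0 from blue(g,e)
round 1: derive conn(g,g) via R0 from blue(g,g)
round 1: derive conn(h,d) via R0 from blue(h,d)
round 1: derive conn(j,h) via R0 from blue(j,h)
round 1: derive cover(c,j) via R2 from parent(c,j)
round 1: derive cover(d,g) via R2 from parent(d,g)
round 1: derive cover(e,c) via R2 from parent(e,c)
round 1: derive cover(e,e) via R2 from parent(e,e)
round 1: derive cover(h,d) via R2 from parent(h,d)
round 2: derive conn(b,j) via R1 from conn(b,c), parent(c,j)
round 2: derive conn(c,g) via R1 from conn(c,d), parent(d,g)
round 2: derive conn(d,j) via R1 from conn(d,c), parent(c,j)
round 2: derive conn(e,c) via R1 from conn(e,e), parent(e,c)
round 2: derive conn(g,c) via R1 from conn(g,e), parent(e,c)
round 2: derive conn(h,g) via R1 from conn(h,d), parent(d,g)
round 2: derive conn(j,d) via R1 from conn(j,h), parent(h,d)
round 2: derive cover(c,h) via R3 from cover(c,j), conn(j,h)
round 2: derive cover(d,e) via R3 from cover(d,g), conn(g,e)
round 2: derive cover(e,d) via R3 from cover(e,c), conn(c,d)
round 2: derive cover(e,j) via R3 from cover(e,c), conn(c,j)
round 2: derive cover(h,c) via R3 from cover(h,d), conn(d,c)
round 3: derive conn(e,j) via R1 from conn(e,c), parent(c,j)
round 3: derive conn(g,j) via R1 from conn(g,c), parent(c,j)
round 3: derive conn(j,g) via R1 from conn(j,d), parent(d,g)
round 3: derive cover(c,d) via R3 from cover(c,h), conn(h,d)
round 3: derive cover(c,g) via R3 from cover(c,h), conn(h,g)
round 3: derive cover(d,c) via R3 from cover(d,e), conn(e,c)
round 3: derive cover(e,g) via R3 from cover(e,c), conn(c,g)
round 3: derive cover(e,h) via R3 from cover(e,j), conn(j,h)
round 3: derive cover(h,g) via R3 from cover(h,c), conn(c,g)
round 3: derive cover(h,j) via R3 from cover(h,c), conn(c,j)
round 4: derive cover(c,c) via R3 from cover(c,d), conn(d,c)
round 4: derive cover(c,e) via R3 from cover(c,g), conn(g,e)
round 4: derive cover(d,d) via R3 from cover(d,c), conn(c,d)
round 4: derive cover(d,j) via R3 from cover(d,c), conn(c,j)
round 4: derive cover(h,e) via R3 from cover(h,g), conn(g,e)
round 4: derive cover(h,h) via R3 from cover(h,j), conn(j,h)
round 5: derive cover(d,h) via R3 from cover(d,j), conn(j,h)

no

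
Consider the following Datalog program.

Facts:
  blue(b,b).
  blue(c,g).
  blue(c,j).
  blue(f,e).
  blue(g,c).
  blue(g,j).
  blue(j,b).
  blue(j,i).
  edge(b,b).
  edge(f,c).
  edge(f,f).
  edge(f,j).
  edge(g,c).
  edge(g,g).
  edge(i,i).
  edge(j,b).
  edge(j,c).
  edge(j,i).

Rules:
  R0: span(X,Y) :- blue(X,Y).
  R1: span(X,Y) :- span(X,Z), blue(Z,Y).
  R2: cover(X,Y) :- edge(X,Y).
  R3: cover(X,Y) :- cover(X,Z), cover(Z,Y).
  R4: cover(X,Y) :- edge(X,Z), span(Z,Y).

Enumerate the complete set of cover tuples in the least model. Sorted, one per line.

cover(b,b)
cover(f,b)
cover(f,c)
cover(f,e)
cover(f,f)
cover(f,g)
cover(f,i)
cover(f,j)
cover(g,b)
cover(g,c)
cover(g,g)
cover(g,i)
cover(g,j)
cover(i,i)
cover(j,b)
cover(j,c)
cover(j,g)
cover(j,i)
cover(j,j)

round 1: derive span(b,b) via R0 from blue(b,b)
round 1: derive span(c,g) via R0 from blue(c,g)
round 1: derive span(c,j) via R0 from blue(c,j)
round 1: derive span(f,e) via R0 from blue(f,e)
round 1: derive span(g,c) via R0 from blue(g,c)
round 1: derive span(g,j) via R0 from blue(g,j)
round 1: derive span(j,b) via R0 from blue(j,b)
round 1: derive span(j,i) via R0 from blue(j,i)
round 1: derive cover(b,b) via R2 from edge(b,b)
round 1: derive cover(f,c) via R2 from edge(f,c)
round 1: derive cover(f,f) via R2 from edge(f,f)
round 1: derive cover(f,j) via R2 from edge(f,j)
round 1: derive cover(g,c) via R2 from edge(g,c)
round 1: derive cover(g,g) via R2 from edge(g,g)
round 1: derive cover(i,i) via R2 from edge(i,i)
round 1: derive cover(j,b) via R2 from edge(j,b)
round 1: derive cover(j,c) via R2 from edge(j,c)
round 1: derive cover(j,i) via R2 from edge(j,i)
round 2: derive span(c,b) via R1 from span(c,j), blue(j,b)
round 2: derive span(c,c) via R1 from span(c,g), blue(g,c)
round 2: derive span(c,i) via R1 from span(c,j), blue(j,i)
round 2: derive span(g,b) via R1 from span(g,j), blue(j,b)
round 2: derive span(g,g) via R1 from span(g,c), blue(c,g)
round 2: derive span(g,i) via R1 from span(g,j), blue(j,i)
round 2: derive cover(f,b) via R3 from cover(f,j), cover(j,b)
round 2: derive cover(f,i) via R3 from cover(f,j), cover(j,i)
round 2: derive cover(f,e) via R4 from edge(f,f), span(f,e)
round 2: derive cover(f,g) via R4 from edge(f,c), span(c,g)
round 2: derive cover(g,j) via R4 from edge(g,c), span(c,j)
round 2: derive cover(j,g) via R4 from edge(j,c), span(c,g)
round 2: derive cover(j,j) via R4 from edge(j,c), span(c,j)
round 3: derive cover(g,b) via R3 from cover(g,j), cover(j,b)
round 3: derive cover(g,i) via R3 from cover(g,j), cover(j,i)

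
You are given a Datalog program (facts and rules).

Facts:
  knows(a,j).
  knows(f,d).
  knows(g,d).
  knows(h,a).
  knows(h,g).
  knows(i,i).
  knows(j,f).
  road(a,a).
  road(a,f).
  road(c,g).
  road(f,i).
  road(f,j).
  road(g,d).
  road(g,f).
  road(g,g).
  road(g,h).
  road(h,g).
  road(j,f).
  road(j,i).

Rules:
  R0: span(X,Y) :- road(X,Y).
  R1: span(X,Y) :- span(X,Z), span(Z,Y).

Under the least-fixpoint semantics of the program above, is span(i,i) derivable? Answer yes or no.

round 1: derive span(a,a) via R0 from road(a,a)
round 1: derive span(a,f) via R0 from road(a,f)
round 1: derive span(c,g) via R0 from road(c,g)
round 1: derive span(f,i) via R0 from road(f,i)
round 1: derive span(f,j) via R0 from road(f,j)
round 1: derive span(g,d) via R0 from road(g,d)
round 1: derive span(g,f) via R0 from road(g,f)
round 1: derive span(g,g) via R0 from road(g,g)
round 1: derive span(g,h) via R0 from road(g,h)
round 1: derive span(h,g) via R0 from road(h,g)
round 1: derive span(j,f) via R0 from road(j,f)
round 1: derive span(j,i) via R0 from road(j,i)
round 2: derive span(a,i) via R1 from span(a,f), span(f,i)
round 2: derive span(a,j) via R1 from span(a,f), span(f,j)
round 2: derive span(c,d) via R1 from span(c,g), span(g,d)
round 2: derive span(c,f) via R1 from span(c,g), span(g,f)
round 2: derive span(c,h) via R1 from span(c,g), span(g,h)
round 2: derive span(f,f) via R1 from span(f,j), span(j,f)
round 2: derive span(g,i) via R1 from span(g,f), span(f,i)
round 2: derive span(g,j) via R1 from span(g,f), span(f,j)
round 2: derive span(h,d) via R1 from span(h,g), span(g,d)
round 2: derive span(h,f) via R1 from span(h,g), span(g,f)
round 2: derive span(h,h) via R1 from span(h,g), span(g,h)
round 2: derive span(j,j) via R1 from span(j,f), span(f,j)
round 3: derive span(c,i) via R1 from span(c,f), span(f,i)
round 3: derive span(c,j) via R1 from span(c,f), span(f,j)
round 3: derive span(h,i) via R1 from span(h,f), span(f,i)
round 3: derive span(h,j) via R1 from span(h,f), span(f,j)

no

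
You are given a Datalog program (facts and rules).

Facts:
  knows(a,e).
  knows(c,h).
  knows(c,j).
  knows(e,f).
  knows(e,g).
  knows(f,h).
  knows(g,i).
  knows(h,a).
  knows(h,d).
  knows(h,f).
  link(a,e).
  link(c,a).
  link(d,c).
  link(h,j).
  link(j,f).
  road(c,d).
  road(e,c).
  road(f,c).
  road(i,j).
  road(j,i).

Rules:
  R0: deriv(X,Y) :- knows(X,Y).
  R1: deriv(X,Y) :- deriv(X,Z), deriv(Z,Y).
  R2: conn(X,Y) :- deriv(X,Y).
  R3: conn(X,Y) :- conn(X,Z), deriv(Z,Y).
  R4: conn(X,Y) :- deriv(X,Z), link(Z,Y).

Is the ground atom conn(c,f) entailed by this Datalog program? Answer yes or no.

yes

round 1: derive deriv(a,e) via R0 from knows(a,e)
round 1: derive deriv(c,h) via R0 from knows(c,h)
round 1: derive deriv(c,j) via R0 from knows(c,j)
round 1: derive deriv(e,f) via R0 from knows(e,f)
round 1: derive deriv(e,g) via R0 from knows(e,g)
round 1: derive deriv(f,h) via R0 from knows(f,h)
round 1: derive deriv(g,i) via R0 from knows(g,i)
round 1: derive deriv(h,a) via R0 from knows(h,a)
round 1: derive deriv(h,d) via R0 from knows(h,d)
round 1: derive deriv(h,f) via R0 from knows(h,f)
round 2: derive deriv(a,f) via R1 from deriv(a,e), deriv(e,f)
round 2: derive deriv(a,g) via R1 from deriv(a,e), deriv(e,g)
round 2: derive deriv(c,a) via R1 from deriv(c,h), deriv(h,a)
round 2: derive deriv(c,d) via R1 from deriv(c,h), deriv(h,d)
round 2: derive deriv(c,f) via R1 from deriv(c,h), deriv(h,f)
round 2: derive deriv(e,h) via R1 from deriv(e,f), deriv(f,h)
round 2: derive deriv(e,i) via R1 from deriv(e,g), deriv(g,i)
round 2: derive deriv(f,a) via R1 from deriv(f,h), deriv(h,a)
round 2: derive deriv(f,d) via R1 from deriv(f,h), deriv(h,d)
round 2: derive deriv(f,f) via R1 from deriv(f,h), deriv(h,f)
round 2: derive deriv(h,e) via R1 from deriv(h,a), deriv(a,e)
round 2: derive deriv(h,h) via R1 from deriv(h,f), deriv(f,h)
round 2: derive conn(a,e) via R2 from deriv(a,e)
round 2: derive conn(c,h) via R2 from deriv(c,h)
round 2: derive conn(c,j) via R2 from deriv(c,j)
round 2: derive conn(e,f) via R2 from deriv(e,f)
round 2: derive conn(e,g) via R2 from deriv(e,g)
round 2: derive conn(f,h) via R2 from deriv(f,h)
round 2: derive conn(g,i) via R2 from deriv(g,i)
round 2: derive conn(h,a) via R2 from deriv(h,a)
round 2: derive conn(h,d) via R2 from deriv(h,d)
round 2: derive conn(h,f) via R2 from deriv(h,f)
round 2: derive conn(c,f) via R4 from deriv(c,j), link(j,f)
round 2: derive conn(f,j) via R4 from deriv(f,h), link(h,j)
round 2: derive conn(h,c) via R4 from deriv(h,d), link(d,c)
round 2: derive conn(h,e) via R4 from deriv(h,a), link(a,e)
round 3: derive deriv(a,a) via R1 from deriv(a,f), deriv(f,a)
round 3: derive deriv(a,d) via R1 from deriv(a,f), deriv(f,d)
round 3: derive deriv(a,h) via R1 from deriv(a,e), deriv(e,h)
round 3: derive deriv(a,i) via R1 from deriv(a,e), deriv(e,i)
round 3: derive deriv(c,e) via R1 from deriv(c,a), deriv(a,e)
round 3: derive deriv(c,g) via R1 from deriv(c,a), deriv(a,g)
round 3: derive deriv(e,a) via R1 from deriv(e,f), deriv(f,a)
round 3: derive deriv(e,d) via R1 from deriv(e,f), deriv(f,d)
round 3: derive deriv(e,e) via R1 from deriv(e,h), deriv(h,e)
round 3: derive deriv(f,e) via R1 from deriv(f,a), deriv(a,e)
round 3: derive deriv(f,g) via R1 from deriv(f,a), deriv(a,g)
round 3: derive deriv(h,g) via R1 from deriv(h,a), deriv(a,g)
round 3: derive deriv(h,i) via R1 from deriv(h,e), deriv(e,i)
round 3: derive conn(a,f) via R2 from deriv(a,f)
round 3: derive conn(a,g) via R2 from deriv(a,g)
round 3: derive conn(c,a) via R2 from deriv(c,a)
round 3: derive conn(c,d) via R2 from deriv(c,d)
round 3: derive conn(e,h) via R2 from deriv(e,h)
round 3: derive conn(e,i) via R2 from deriv(e,i)
round 3: derive conn(f,a) via R2 from deriv(f,a)
round 3: derive conn(f,d) via R2 from deriv(f,d)
round 3: derive conn(f,f) via R2 from deriv(f,f)
round 3: derive conn(h,h) via R2 from deriv(h,h)
round 3: derive conn(a,h) via R3 from conn(a,e), deriv(e,h)
round 3: derive conn(a,i) via R3 from conn(a,e), deriv(e,i)
round 3: derive conn(c,e) via R3 from conn(c,h), deriv(h,e)
round 3: derive conn(e,a) via R3 from conn(e,f), deriv(f,a)
round 3: derive conn(e,d) via R3 from conn(e,f), deriv(f,d)
round 3: derive conn(f,e) via R3 from conn(f,h), deriv(h,e)
round 3: derive conn(h,g) via R3 from conn(h,a), deriv(a,g)
round 3: derive conn(h,i) via R3 from conn(h,e), deriv(e,i)
round 3: derive conn(h,j) via R3 from conn(h,c), deriv(c,j)
round 3: derive conn(c,c) via R4 from deriv(c,d), link(d,c)
round 3: derive conn(e,j) via R4 from deriv(e,h), link(h,j)
round 3: derive conn(f,c) via R4 from deriv(f,d), link(d,c)
round 4: derive deriv(c,i) via R1 from deriv(c,a), deriv(a,i)
round 4: derive deriv(f,i) via R1 from deriv(f,a), deriv(a,i)
round 4: derive conn(a,a) via R2 from deriv(a,a)
round 4: derive conn(a,d) via R2 from deriv(a,d)
round 4: derive conn(c,g) via R2 from deriv(c,g)
round 4: derive conn(e,e) via R2 from deriv(e,e)
round 4: derive conn(f,g) via R2 from deriv(f,g)
round 4: derive conn(c,i) via R3 from conn(c,a), deriv(a,i)
round 4: derive conn(f,i) via R3 from conn(f,a), deriv(a,i)
round 4: derive conn(a,c) via R4 from deriv(a,d), link(d,c)
round 4: derive conn(a,j) via R4 from deriv(a,h), link(h,j)
round 4: derive conn(e,c) via R4 from deriv(e,d), link(d,c)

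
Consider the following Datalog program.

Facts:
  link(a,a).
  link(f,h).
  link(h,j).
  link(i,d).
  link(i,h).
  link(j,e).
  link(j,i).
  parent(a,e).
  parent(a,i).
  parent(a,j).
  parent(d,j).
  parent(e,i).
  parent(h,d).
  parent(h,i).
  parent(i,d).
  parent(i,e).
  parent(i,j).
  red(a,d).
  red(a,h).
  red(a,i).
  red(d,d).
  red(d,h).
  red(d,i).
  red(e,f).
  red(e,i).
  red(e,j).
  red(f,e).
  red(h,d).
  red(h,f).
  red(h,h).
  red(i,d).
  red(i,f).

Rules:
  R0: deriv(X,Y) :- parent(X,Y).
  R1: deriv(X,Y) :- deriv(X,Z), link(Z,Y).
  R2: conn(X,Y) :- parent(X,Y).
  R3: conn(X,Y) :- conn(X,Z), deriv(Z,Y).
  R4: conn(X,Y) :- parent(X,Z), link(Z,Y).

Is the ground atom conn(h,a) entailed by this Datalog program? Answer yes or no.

no

round 1: derive deriv(a,e) via R0 from parent(a,e)
round 1: derive deriv(a,i) via R0 from parent(a,i)
round 1: derive deriv(a,j) via R0 from parent(a,j)
round 1: derive deriv(d,j) via R0 from parent(d,j)
round 1: derive deriv(e,i) via R0 from parent(e,i)
round 1: derive deriv(h,d) via R0 from parent(h,d)
round 1: derive deriv(h,i) via R0 from parent(h,i)
round 1: derive deriv(i,d) via R0 from parent(i,d)
round 1: derive deriv(i,e) via R0 from parent(i,e)
round 1: derive deriv(i,j) via R0 from parent(i,j)
round 1: derive conn(a,e) via R2 from parent(a,e)
round 1: derive conn(a,i) via R2 from parent(a,i)
round 1: derive conn(a,j) via R2 from parent(a,j)
round 1: derive conn(d,j) via R2 from parent(d,j)
round 1: derive conn(e,i) via R2 from parent(e,i)
round 1: derive conn(h,d) via R2 from parent(h,d)
round 1: derive conn(h,i) via R2 from parent(h,i)
round 1: derive conn(i,d) via R2 from parent(i,d)
round 1: derive conn(i,e) via R2 from parent(i,e)
round 1: derive conn(i,j) via R2 from parent(i,j)
round 1: derive conn(a,d) via R4 from parent(a,i), link(i,d)
round 1: derive conn(a,h) via R4 from parent(a,i), link(i,h)
round 1: derive conn(d,e) via R4 from parent(d,j), link(j,e)
round 1: derive conn(d,i) via R4 from parent(d,j), link(j,i)
round 1: derive conn(e,d) via R4 from parent(e,i), link(i,d)
round 1: derive conn(e,h) via R4 from parent(e,i), link(i,h)
round 1: derive conn(h,h) via R4 from parent(h,i), link(i,h)
round 1: derive conn(i,i) via R4 from parent(i,j), link(j,i)
round 2: derive deriv(a,d) via R1 from deriv(a,i), link(i,d)
round 2: derive deriv(a,h) via R1 from deriv(a,i), link(i,h)
round 2: derive deriv(d,e) via R1 from deriv(d,j), link(j,e)
round 2: derive deriv(d,i) via R1 from deriv(d,j), link(j,i)
round 2: derive deriv(e,d) via R1 from deriv(e,i), link(i,d)
round 2: derive deriv(e,h) via R1 from deriv(e,i), link(i,h)
round 2: derive deriv(h,h) via R1 from deriv(h,i), link(i,h)
round 2: derive deriv(i,i) via R1 from deriv(i,j), link(j,i)
round 2: derive conn(d,d) via R3 from conn(d,i), deriv(i,d)
round 2: derive conn(e,e) via R3 from conn(e,i), deriv(i,e)
round 2: derive conn(e,j) via R3 from conn(e,d), deriv(d,j)
round 2: derive conn(h,e) via R3 from conn(h,i), deriv(i,e)
round 2: derive conn(h,j) via R3 from conn(h,d), deriv(d,j)
round 3: derive deriv(d,d) via R1 from deriv(d,i), link(i,d)
round 3: derive deriv(d,h) via R1 from deriv(d,i), link(i,h)
round 3: derive deriv(e,j) via R1 from deriv(e,h), link(h,j)
round 3: derive deriv(h,j) via R1 from deriv(h,h), link(h,j)
round 3: derive deriv(i,h) via R1 from deriv(i,i), link(i,h)
round 3: derive conn(d,h) via R3 from conn(d,e), deriv(e,h)
round 3: derive conn(i,h) via R3 from conn(i,e), deriv(e,h)
round 4: derive deriv(e,e) via R1 from deriv(e,j), link(j,e)
round 4: derive deriv(h,e) via R1 from deriv(h,j), link(j,e)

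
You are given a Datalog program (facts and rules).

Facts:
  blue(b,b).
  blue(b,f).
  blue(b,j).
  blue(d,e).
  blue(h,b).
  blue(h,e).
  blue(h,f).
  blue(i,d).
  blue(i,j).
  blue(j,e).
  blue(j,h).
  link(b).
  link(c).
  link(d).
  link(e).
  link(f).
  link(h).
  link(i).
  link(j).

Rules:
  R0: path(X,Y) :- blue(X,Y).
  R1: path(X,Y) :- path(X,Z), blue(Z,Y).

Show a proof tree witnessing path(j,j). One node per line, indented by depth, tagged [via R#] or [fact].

path(j,j)  [via R1]
  path(j,b)  [via R1]
    path(j,h)  [via R0]
      blue(j,h)  [fact]
    blue(h,b)  [fact]
  blue(b,j)  [fact]

round 1: derive path(b,b) via R0 from blue(b,b)
round 1: derive path(b,f) via R0 from blue(b,f)
round 1: derive path(b,j) via R0 from blue(b,j)
round 1: derive path(d,e) via R0 from blue(d,e)
round 1: derive path(h,b) via R0 from blue(h,b)
round 1: derive path(h,e) via R0 from blue(h,e)
round 1: derive path(h,f) via R0 from blue(h,f)
round 1: derive path(i,d) via R0 from blue(i,d)
round 1: derive path(i,j) via R0 from blue(i,j)
round 1: derive path(j,e) via R0 from blue(j,e)
round 1: derive path(j,h) via R0 from blue(j,h)
round 2: derive path(b,e) via R1 from path(b,j), blue(j,e)
round 2: derive path(b,h) via R1 from path(b,j), blue(j,h)
round 2: derive path(h,j) via R1 from path(h,b), blue(b,j)
round 2: derive path(i,e) via R1 from path(i,d), blue(d,e)
round 2: derive path(i,h) via R1 from path(i,j), blue(j,h)
round 2: derive path(j,b) via R1 from path(j,h), blue(h,b)
round 2: derive path(j,f) via R1 from path(j,h), blue(h,f)
round 3: derive path(h,h) via R1 from path(h,j), blue(j,h)
round 3: derive path(i,b) via R1 from path(i,h), blue(h,b)
round 3: derive path(i,f) via R1 from path(i,h), blue(h,f)
round 3: derive path(j,j) via R1 from path(j,b), blue(b,j)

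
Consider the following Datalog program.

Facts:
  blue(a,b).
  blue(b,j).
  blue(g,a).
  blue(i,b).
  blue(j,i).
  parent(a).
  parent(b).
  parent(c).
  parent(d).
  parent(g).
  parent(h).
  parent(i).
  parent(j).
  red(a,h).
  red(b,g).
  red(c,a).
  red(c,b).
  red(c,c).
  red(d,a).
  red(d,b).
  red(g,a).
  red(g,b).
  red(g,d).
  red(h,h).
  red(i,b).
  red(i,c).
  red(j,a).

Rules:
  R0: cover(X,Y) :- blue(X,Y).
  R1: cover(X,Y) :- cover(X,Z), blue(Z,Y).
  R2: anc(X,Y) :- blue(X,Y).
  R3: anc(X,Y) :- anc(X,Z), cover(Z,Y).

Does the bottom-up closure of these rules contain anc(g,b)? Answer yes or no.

yes

round 1: derive cover(a,b) via R0 from blue(a,b)
round 1: derive cover(b,j) via R0 from blue(b,j)
round 1: derive cover(g,a) via R0 from blue(g,a)
round 1: derive cover(i,b) via R0 from blue(i,b)
round 1: derive cover(j,i) via R0 from blue(j,i)
round 1: derive anc(a,b) via R2 from blue(a,b)
round 1: derive anc(b,j) via R2 from blue(b,j)
round 1: derive anc(g,a) via R2 from blue(g,a)
round 1: derive anc(i,b) via R2 from blue(i,b)
round 1: derive anc(j,i) via R2 from blue(j,i)
round 2: derive cover(a,j) via R1 from cover(a,b), blue(b,j)
round 2: derive cover(b,i) via R1 from cover(b,j), blue(j,i)
round 2: derive cover(g,b) via R1 from cover(g,a), blue(a,b)
round 2: derive cover(i,j) via R1 from cover(i,b), blue(b,j)
round 2: derive cover(j,b) via R1 from cover(j,i), blue(i,b)
round 2: derive anc(a,j) via R3 from anc(a,b), cover(b,j)
round 2: derive anc(b,i) via R3 from anc(b,j), cover(j,i)
round 2: derive anc(g,b) via R3 from anc(g,a), cover(a,b)
round 2: derive anc(i,j) via R3 from anc(i,b), cover(b,j)
round 2: derive anc(j,b) via R3 from anc(j,i), cover(i,b)
round 3: derive cover(a,i) via R1 from cover(a,j), blue(j,i)
round 3: derive cover(b,b) via R1 from cover(b,i), blue(i,b)
round 3: derive cover(g,j) via R1 from cover(g,b), blue(b,j)
round 3: derive cover(i,i) via R1 from cover(i,j), blue(j,i)
round 3: derive cover(j,j) via R1 from cover(j,b), blue(b,j)
round 3: derive anc(a,i) via R3 from anc(a,b), cover(b,i)
round 3: derive anc(b,b) via R3 from anc(b,i), cover(i,b)
round 3: derive anc(g,i) via R3 from anc(g,b), cover(b,i)
round 3: derive anc(g,j) via R3 from anc(g,a), cover(a,j)
round 3: derive anc(i,i) via R3 from anc(i,b), cover(b,i)
round 3: derive anc(j,j) via R3 from anc(j,b), cover(b,j)
round 4: derive cover(g,i) via R1 from cover(g,j), blue(j,i)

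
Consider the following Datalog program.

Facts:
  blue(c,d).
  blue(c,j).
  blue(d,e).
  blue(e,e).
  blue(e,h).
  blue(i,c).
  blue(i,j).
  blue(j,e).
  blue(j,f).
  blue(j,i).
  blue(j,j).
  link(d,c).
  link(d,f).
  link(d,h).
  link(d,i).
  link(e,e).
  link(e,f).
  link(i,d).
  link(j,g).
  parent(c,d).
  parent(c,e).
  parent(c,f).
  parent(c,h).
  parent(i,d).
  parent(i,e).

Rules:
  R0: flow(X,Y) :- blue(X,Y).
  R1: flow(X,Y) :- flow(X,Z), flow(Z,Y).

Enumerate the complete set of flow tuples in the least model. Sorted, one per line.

flow(c,c)
flow(c,d)
flow(c,e)
flow(c,f)
flow(c,h)
flow(c,i)
flow(c,j)
flow(d,e)
flow(d,h)
flow(e,e)
flow(e,h)
flow(i,c)
flow(i,d)
flow(i,e)
flow(i,f)
flow(i,h)
flow(i,i)
flow(i,j)
flow(j,c)
flow(j,d)
flow(j,e)
flow(j,f)
flow(j,h)
flow(j,i)
flow(j,j)

round 1: derive flow(c,d) via R0 from blue(c,d)
round 1: derive flow(c,j) via R0 from blue(c,j)
round 1: derive flow(d,e) via R0 from blue(d,e)
round 1: derive flow(e,e) via R0 from blue(e,e)
round 1: derive flow(e,h) via R0 from blue(e,h)
round 1: derive flow(i,c) via R0 from blue(i,c)
round 1: derive flow(i,j) via R0 from blue(i,j)
round 1: derive flow(j,e) via R0 from blue(j,e)
round 1: derive flow(j,f) via R0 from blue(j,f)
round 1: derive flow(j,i) via R0 from blue(j,i)
round 1: derive flow(j,j) via R0 from blue(j,j)
round 2: derive flow(c,e) via R1 from flow(c,d), flow(d,e)
round 2: derive flow(c,f) via R1 from flow(c,j), flow(j,f)
round 2: derive flow(c,i) via R1 from flow(c,j), flow(j,i)
round 2: derive flow(d,h) via R1 from flow(d,e), flow(e,h)
round 2: derive flow(i,d) via R1 from flow(i,c), flow(c,d)
round 2: derive flow(i,e) via R1 from flow(i,j), flow(j,e)
round 2: derive flow(i,f) via R1 from flow(i,j), flow(j,f)
round 2: derive flow(i,i) via R1 from flow(i,j), flow(j,i)
round 2: derive flow(j,c) via R1 from flow(j,i), flow(i,c)
round 2: derive flow(j,h) via R1 from flow(j,e), flow(e,h)
round 3: derive flow(c,c) via R1 from flow(c,i), flow(i,c)
round 3: derive flow(c,h) via R1 from flow(c,d), flow(d,h)
round 3: derive flow(i,h) via R1 from flow(i,d), flow(d,h)
round 3: derive flow(j,d) via R1 from flow(j,c), flow(c,d)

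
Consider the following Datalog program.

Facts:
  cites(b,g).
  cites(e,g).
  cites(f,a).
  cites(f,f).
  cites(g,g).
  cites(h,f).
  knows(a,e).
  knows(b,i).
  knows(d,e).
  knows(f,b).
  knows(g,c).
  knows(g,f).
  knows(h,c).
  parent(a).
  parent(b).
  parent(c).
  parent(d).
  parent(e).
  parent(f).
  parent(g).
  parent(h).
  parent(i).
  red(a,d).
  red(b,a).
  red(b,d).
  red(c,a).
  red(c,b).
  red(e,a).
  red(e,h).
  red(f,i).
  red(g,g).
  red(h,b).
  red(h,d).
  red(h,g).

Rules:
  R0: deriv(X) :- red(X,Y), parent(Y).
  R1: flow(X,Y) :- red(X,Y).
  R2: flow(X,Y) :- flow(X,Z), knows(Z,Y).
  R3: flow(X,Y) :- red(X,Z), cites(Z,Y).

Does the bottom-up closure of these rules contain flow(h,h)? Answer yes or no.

no

round 1: derive flow(a,d) via R1 from red(a,d)
round 1: derive flow(b,a) via R1 from red(b,a)
round 1: derive flow(b,d) via R1 from red(b,d)
round 1: derive flow(c,a) via R1 from red(c,a)
round 1: derive flow(c,b) via R1 from red(c,b)
round 1: derive flow(e,a) via R1 from red(e,a)
round 1: derive flow(e,h) via R1 from red(e,h)
round 1: derive flow(f,i) via R1 from red(f,i)
round 1: derive flow(g,g) via R1 from red(g,g)
round 1: derive flow(h,b) via R1 from red(h,b)
round 1: derive flow(h,d) via R1 from red(h,d)
round 1: derive flow(h,g) via R1 from red(h,g)
round 1: derive flow(c,g) via R3 from red(c,b), cites(b,g)
round 1: derive flow(e,f) via R3 from red(e,h), cites(h,f)
round 2: derive flow(a,e) via R2 from flow(a,d), knows(d,e)
round 2: derive flow(b,e) via R2 from flow(b,a), knows(a,e)
round 2: derive flow(c,c) via R2 from flow(c,g), knows(g,c)
round 2: derive flow(c,e) via R2 from flow(c,a), knows(a,e)
round 2: derive flow(c,f) via R2 from flow(c,g), knows(g,f)
round 2: derive flow(c,i) via R2 from flow(c,b), knows(b,i)
round 2: derive flow(e,b) via R2 from flow(e,f), knows(f,b)
round 2: derive flow(e,c) via R2 from flow(e,h), knows(h,c)
round 2: derive flow(e,e) via R2 from flow(e,a), knows(a,e)
round 2: derive flow(g,c) via R2 from flow(g,g), knows(g,c)
round 2: derive flow(g,f) via R2 from flow(g,g), knows(g,f)
round 2: derive flow(h,c) via R2 from flow(h,g), knows(g,c)
round 2: derive flow(h,e) via R2 from flow(h,d), knows(d,e)
round 2: derive flow(h,f) via R2 from flow(h,g), knows(g,f)
round 2: derive flow(h,i) via R2 from flow(h,b), knows(b,i)
round 3: derive flow(e,i) via R2 from flow(e,b), knows(b,i)
round 3: derive flow(g,b) via R2 from flow(g,f), knows(f,b)
round 4: derive flow(g,i) via R2 from flow(g,b), knows(b,i)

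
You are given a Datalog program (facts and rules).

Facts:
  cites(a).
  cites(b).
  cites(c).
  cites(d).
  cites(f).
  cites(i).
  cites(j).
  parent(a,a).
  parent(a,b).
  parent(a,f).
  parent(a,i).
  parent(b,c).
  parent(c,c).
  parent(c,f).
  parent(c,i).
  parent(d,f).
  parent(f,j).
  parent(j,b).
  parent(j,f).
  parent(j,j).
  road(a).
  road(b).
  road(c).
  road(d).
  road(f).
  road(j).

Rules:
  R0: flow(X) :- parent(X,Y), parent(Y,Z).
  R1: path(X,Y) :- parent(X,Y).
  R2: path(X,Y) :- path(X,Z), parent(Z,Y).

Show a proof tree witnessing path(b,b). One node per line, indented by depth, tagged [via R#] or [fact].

round 1: derive path(a,a) via R1 from parent(a,a)
round 1: derive path(a,b) via R1 from parent(a,b)
round 1: derive path(a,f) via R1 from parent(a,f)
round 1: derive path(a,i) via R1 from parent(a,i)
round 1: derive path(b,c) via R1 from parent(b,c)
round 1: derive path(c,c) via R1 from parent(c,c)
round 1: derive path(c,f) via R1 from parent(c,f)
round 1: derive path(c,i) via R1 from parent(c,i)
round 1: derive path(d,f) via R1 from parent(d,f)
round 1: derive path(f,j) via R1 from parent(f,j)
round 1: derive path(j,b) via R1 from parent(j,b)
round 1: derive path(j,f) via R1 from parent(j,f)
round 1: derive path(j,j) via R1 from parent(j,j)
round 2: derive path(a,c) via R2 from path(a,b), parent(b,c)
round 2: derive path(a,j) via R2 from path(a,f), parent(f,j)
round 2: derive path(b,f) via R2 from path(b,c), parent(c,f)
round 2: derive path(b,i) via R2 from path(b,c), parent(c,i)
round 2: derive path(c,j) via R2 from path(c,f), parent(f,j)
round 2: derive path(d,j) via R2 from path(d,f), parent(f,j)
round 2: derive path(f,b) via R2 from path(f,j), parent(j,b)
round 2: derive path(f,f) via R2 from path(f,j), parent(j,f)
round 2: derive path(j,c) via R2 from path(j,b), parent(b,c)
round 3: derive path(b,j) via R2 from path(b,f), parent(f,j)
round 3: derive path(c,b) via R2 from path(c,j), parent(j,b)
round 3: derive path(d,b) via R2 from path(d,j), parent(j,b)
round 3: derive path(f,c) via R2 from path(f,b), parent(b,c)
round 3: derive path(j,i) via R2 from path(j,c), parent(c,i)
round 4: derive path(b,b) via R2 from path(b,j), parent(j,b)
round 4: derive path(d,c) via R2 from path(d,b), parent(b,c)
round 4: derive path(f,i) via R2 from path(f,c), parent(c,i)
round 5: derive path(d,i) via R2 from path(d,c), parent(c,i)

path(b,b)  [via R2]
  path(b,j)  [via R2]
    path(b,f)  [via R2]
      path(b,c)  [via R1]
        parent(b,c)  [fact]
      parent(c,f)  [fact]
    parent(f,j)  [fact]
  parent(j,b)  [fact]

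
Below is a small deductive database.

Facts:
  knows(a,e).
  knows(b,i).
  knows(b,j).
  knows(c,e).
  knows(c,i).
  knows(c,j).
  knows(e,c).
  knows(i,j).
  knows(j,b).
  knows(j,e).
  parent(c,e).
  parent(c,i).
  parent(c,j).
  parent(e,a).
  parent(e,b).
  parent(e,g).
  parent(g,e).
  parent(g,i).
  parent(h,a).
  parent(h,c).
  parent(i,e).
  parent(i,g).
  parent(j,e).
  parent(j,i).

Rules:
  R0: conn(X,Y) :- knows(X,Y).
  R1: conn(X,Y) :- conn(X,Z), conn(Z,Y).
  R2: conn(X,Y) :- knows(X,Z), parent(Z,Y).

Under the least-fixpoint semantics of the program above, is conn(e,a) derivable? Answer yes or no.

round 1: derive conn(a,e) via R0 from knows(a,e)
round 1: derive conn(b,i) via R0 from knows(b,i)
round 1: derive conn(b,j) via R0 from knows(b,j)
round 1: derive conn(c,e) via R0 from knows(c,e)
round 1: derive conn(c,i) via R0 from knows(c,i)
round 1: derive conn(c,j) via R0 from knows(c,j)
round 1: derive conn(e,c) via R0 from knows(e,c)
round 1: derive conn(i,j) via R0 from knows(i,j)
round 1: derive conn(j,b) via R0 from knows(j,b)
round 1: derive conn(j,e) via R0 from knows(j,e)
round 1: derive conn(a,a) via R2 from knows(a,e), parent(e,a)
round 1: derive conn(a,b) via R2 from knows(a,e), parent(e,b)
round 1: derive conn(a,g) via R2 from knows(a,e), parent(e,g)
round 1: derive conn(b,e) via R2 from knows(b,i), parent(i,e)
round 1: derive conn(b,g) via R2 from knows(b,i), parent(i,g)
round 1: derive conn(c,a) via R2 from knows(c,e), parent(e,a)
round 1: derive conn(c,b) via R2 from knows(c,e), parent(e,b)
round 1: derive conn(c,g) via R2 from knows(c,e), parent(e,g)
round 1: derive conn(e,e) via R2 from knows(e,c), parent(c,e)
round 1: derive conn(e,i) via R2 from knows(e,c), parent(c,i)
round 1: derive conn(e,j) via R2 from knows(e,c), parent(c,j)
round 1: derive conn(i,e) via R2 from knows(i,j), parent(j,e)
round 1: derive conn(i,i) via R2 from knows(i,j), parent(j,i)
round 1: derive conn(j,a) via R2 from knows(j,e), parent(e,a)
round 1: derive conn(j,g) via R2 from knows(j,e), parent(e,g)
round 2: derive conn(a,c) via R1 from conn(a,e), conn(e,c)
round 2: derive conn(a,i) via R1 from conn(a,b), conn(b,i)
round 2: derive conn(a,j) via R1 from conn(a,b), conn(b,j)
round 2: derive conn(b,a) via R1 from conn(b,j), conn(j,a)
round 2: derive conn(b,b) via R1 from conn(b,j), conn(j,b)
round 2: derive conn(b,c) via R1 from conn(b,e), conn(e,c)
round 2: derive conn(c,c) via R1 from conn(c,e), conn(e,c)
round 2: derive conn(e,a) via R1 from conn(e,c), conn(c,a)
round 2: derive conn(e,b) via R1 from conn(e,c), conn(c,b)
round 2: derive conn(e,g) via R1 from conn(e,c), conn(c,g)
round 2: derive conn(i,a) via R1 from conn(i,j), conn(j,a)
round 2: derive conn(i,b) via R1 from conn(i,j), conn(j,b)
round 2: derive conn(i,c) via R1 from conn(i,e), conn(e,c)
round 2: derive conn(i,g) via R1 from conn(i,j), conn(j,g)
round 2: derive conn(j,c) via R1 from conn(j,e), conn(e,c)
round 2: derive conn(j,i) via R1 from conn(j,b), conn(b,i)
round 2: derive conn(j,j) via R1 from conn(j,b), conn(b,j)

yes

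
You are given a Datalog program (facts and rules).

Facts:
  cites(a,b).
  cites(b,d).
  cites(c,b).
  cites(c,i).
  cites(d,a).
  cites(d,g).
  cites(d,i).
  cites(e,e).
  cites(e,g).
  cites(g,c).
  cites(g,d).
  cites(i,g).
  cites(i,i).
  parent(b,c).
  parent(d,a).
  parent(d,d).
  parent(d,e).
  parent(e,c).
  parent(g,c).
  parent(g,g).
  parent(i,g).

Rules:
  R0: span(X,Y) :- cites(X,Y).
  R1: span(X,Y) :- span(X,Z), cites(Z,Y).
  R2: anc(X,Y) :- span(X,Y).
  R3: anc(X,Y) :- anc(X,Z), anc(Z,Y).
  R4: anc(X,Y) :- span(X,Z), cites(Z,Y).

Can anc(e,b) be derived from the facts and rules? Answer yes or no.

yes

round 1: derive span(a,b) via R0 from cites(a,b)
round 1: derive span(b,d) via R0 from cites(b,d)
round 1: derive span(c,b) via R0 from cites(c,b)
round 1: derive span(c,i) via R0 from cites(c,i)
round 1: derive span(d,a) via R0 from cites(d,a)
round 1: derive span(d,g) via R0 from cites(d,g)
round 1: derive span(d,i) via R0 from cites(d,i)
round 1: derive span(e,e) via R0 from cites(e,e)
round 1: derive span(e,g) via R0 from cites(e,g)
round 1: derive span(g,c) via R0 from cites(g,c)
round 1: derive span(g,d) via R0 from cites(g,d)
round 1: derive span(i,g) via R0 from cites(i,g)
round 1: derive span(i,i) via R0 from cites(i,i)
round 2: derive span(a,d) via R1 from span(a,b), cites(b,d)
round 2: derive span(b,a) via R1 from span(b,d), cites(d,a)
round 2: derive span(b,g) via R1 from span(b,d), cites(d,g)
round 2: derive span(b,i) via R1 from span(b,d), cites(d,i)
round 2: derive span(c,d) via R1 from span(c,b), cites(b,d)
round 2: derive span(c,g) via R1 from span(c,i), cites(i,g)
round 2: derive span(d,b) via R1 from span(d,a), cites(a,b)
round 2: derive span(d,c) via R1 from span(d,g), cites(g,c)
round 2: derive span(d,d) via R1 from span(d,g), cites(g,d)
round 2: derive span(e,c) via R1 from span(e,g), cites(g,c)
round 2: derive span(e,d) via R1 from span(e,g), cites(g,d)
round 2: derive span(g,a) via R1 from span(g,d), cites(d,a)
round 2: derive span(g,b) via R1 from span(g,c), cites(c,b)
round 2: derive span(g,g) via R1 from span(g,d), cites(d,g)
round 2: derive span(g,i) via R1 from span(g,c), cites(c,i)
round 2: derive span(i,c) via R1 from span(i,g), cites(g,c)
round 2: derive span(i,d) via R1 from span(i,g), cites(g,d)
round 2: derive anc(a,b) via R2 from span(a,b)
round 2: derive anc(b,d) via R2 from span(b,d)
round 2: derive anc(c,b) via R2 from span(c,b)
round 2: derive anc(c,i) via R2 from span(c,i)
round 2: derive anc(d,a) via R2 from span(d,a)
round 2: derive anc(d,g) via R2 from span(d,g)
round 2: derive anc(d,i) via R2 from span(d,i)
round 2: derive anc(e,e) via R2 from span(e,e)
round 2: derive anc(e,g) via R2 from span(e,g)
round 2: derive anc(g,c) via R2 from span(g,c)
round 2: derive anc(g,d) via R2 from span(g,d)
round 2: derive anc(i,g) via R2 from span(i,g)
round 2: derive anc(i,i) via R2 from span(i,i)
round 2: derive anc(a,d) via R4 from span(a,b), cites(b,d)
round 2: derive anc(b,a) via R4 from span(b,d), cites(d,a)
round 2: derive anc(b,g) via R4 from span(b,d), cites(d,g)
round 2: derive anc(b,i) via R4 from span(b,d), cites(d,i)
round 2: derive anc(c,d) via R4 from span(c,b), cites(b,d)
round 2: derive anc(c,g) via R4 from span(c,i), cites(i,g)
round 2: derive anc(d,b) via R4 from span(d,a), cites(a,b)
round 2: derive anc(d,c) via R4 from span(d,g), cites(g,c)
round 2: derive anc(d,d) via R4 from span(d,g), cites(g,d)
round 2: derive anc(e,c) via R4 from span(e,g), cites(g,c)
round 2: derive anc(e,d) via R4 from span(e,g), cites(g,d)
round 2: derive anc(g,a) via R4 from span(g,d), cites(d,a)
round 2: derive anc(g,b) via R4 from span(g,c), cites(c,b)
round 2: derive anc(g,g) via R4 from span(g,d), cites(d,g)
round 2: derive anc(g,i) via R4 from span(g,c), cites(c,i)
round 2: derive anc(i,c) via R4 from span(i,g), cites(g,c)
round 2: derive anc(i,d) via R4 from span(i,g), cites(g,d)
round 3: derive span(a,a) via R1 from span(a,d), cites(d,a)
round 3: derive span(a,g) via R1 from span(a,d), cites(d,g)
round 3: derive span(a,i) via R1 from span(a,d), cites(d,i)
round 3: derive span(b,b) via R1 from span(b,a), cites(a,b)
round 3: derive span(b,c) via R1 from span(b,g), cites(g,c)
round 3: derive span(c,a) via R1 from span(c,d), cites(d,a)
round 3: derive span(c,c) via R1 from span(c,g), cites(g,c)
round 3: derive span(e,a) via R1 from span(e,d), cites(d,a)
round 3: derive span(e,b) via R1 from span(e,c), cites(c,b)
round 3: derive span(e,i) via R1 from span(e,c), cites(c,i)
round 3: derive span(i,a) via R1 from span(i,d), cites(d,a)
round 3: derive span(i,b) via R1 from span(i,c), cites(c,b)
round 3: derive anc(a,a) via R3 from anc(a,b), anc(b,a)
round 3: derive anc(a,c) via R3 from anc(a,d), anc(d,c)
round 3: derive anc(a,g) via R3 from anc(a,b), anc(b,g)
round 3: derive anc(a,i) via R3 from anc(a,b), anc(b,i)
round 3: derive anc(b,b) via R3 from anc(b,a), anc(a,b)
round 3: derive anc(b,c) via R3 from anc(b,d), anc(d,c)
round 3: derive anc(c,a) via R3 from anc(c,b), anc(b,a)
round 3: derive anc(c,c) via R3 from anc(c,d), anc(d,c)
round 3: derive anc(e,a) via R3 from anc(e,d), anc(d,a)
round 3: derive anc(e,b) via R3 from anc(e,c), anc(c,b)
round 3: derive anc(e,i) via R3 from anc(e,c), anc(c,i)
round 3: derive anc(i,a) via R3 from anc(i,d), anc(d,a)
round 3: derive anc(i,b) via R3 from anc(i,c), anc(c,b)
round 4: derive span(a,c) via R1 from span(a,g), cites(g,c)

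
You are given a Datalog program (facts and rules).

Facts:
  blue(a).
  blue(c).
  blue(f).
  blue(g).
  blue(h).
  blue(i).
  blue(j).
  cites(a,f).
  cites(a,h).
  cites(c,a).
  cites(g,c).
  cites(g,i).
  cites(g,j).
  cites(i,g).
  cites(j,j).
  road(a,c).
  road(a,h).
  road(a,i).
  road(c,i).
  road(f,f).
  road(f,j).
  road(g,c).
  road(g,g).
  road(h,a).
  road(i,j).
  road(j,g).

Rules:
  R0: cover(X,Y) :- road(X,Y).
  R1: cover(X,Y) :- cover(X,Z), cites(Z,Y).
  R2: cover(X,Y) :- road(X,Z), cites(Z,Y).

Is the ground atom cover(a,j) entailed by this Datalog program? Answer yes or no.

yes

round 1: derive cover(a,c) via R0 from road(a,c)
round 1: derive cover(a,h) via R0 from road(a,h)
round 1: derive cover(a,i) via R0 from road(a,i)
round 1: derive cover(c,i) via R0 from road(c,i)
round 1: derive cover(f,f) via R0 from road(f,f)
round 1: derive cover(f,j) via R0 from road(f,j)
round 1: derive cover(g,c) via R0 from road(g,c)
round 1: derive cover(g,g) via R0 from road(g,g)
round 1: derive cover(h,a) via R0 from road(h,a)
round 1: derive cover(i,j) via R0 from road(i,j)
round 1: derive cover(j,g) via R0 from road(j,g)
round 1: derive cover(a,a) via R2 from road(a,c), cites(c,a)
round 1: derive cover(a,g) via R2 from road(a,i), cites(i,g)
round 1: derive cover(c,g) via R2 from road(c,i), cites(i,g)
round 1: derive cover(g,a) via R2 from road(g,c), cites(c,a)
round 1: derive cover(g,i) via R2 from road(g,g), cites(g,i)
round 1: derive cover(g,j) via R2 from road(g,g), cites(g,j)
round 1: derive cover(h,f) via R2 from road(h,a), cites(a,f)
round 1: derive cover(h,h) via R2 from road(h,a), cites(a,h)
round 1: derive cover(j,c) via R2 from road(j,g), cites(g,c)
round 1: derive cover(j,i) via R2 from road(j,g), cites(g,i)
round 1: derive cover(j,j) via R2 from road(j,g), cites(g,j)
round 2: derive cover(a,f) via R1 from cover(a,a), cites(a,f)
round 2: derive cover(a,j) via R1 from cover(a,g), cites(g,j)
round 2: derive cover(c,c) via R1 from cover(c,g), cites(g,c)
round 2: derive cover(c,j) via R1 from cover(c,g), cites(g,j)
round 2: derive cover(g,f) via R1 from cover(g,a), cites(a,f)
round 2: derive cover(g,h) via R1 from cover(g,a), cites(a,h)
round 2: derive cover(j,a) via R1 from cover(j,c), cites(c,a)
round 3: derive cover(c,a) via R1 from cover(c,c), cites(c,a)
round 3: derive cover(j,f) via R1 from cover(j,a), cites(a,f)
round 3: derive cover(j,h) via R1 from cover(j,a), cites(a,h)
round 4: derive cover(c,f) via R1 from cover(c,a), cites(a,f)
round 4: derive cover(c,h) via R1 from cover(c,a), cites(a,h)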